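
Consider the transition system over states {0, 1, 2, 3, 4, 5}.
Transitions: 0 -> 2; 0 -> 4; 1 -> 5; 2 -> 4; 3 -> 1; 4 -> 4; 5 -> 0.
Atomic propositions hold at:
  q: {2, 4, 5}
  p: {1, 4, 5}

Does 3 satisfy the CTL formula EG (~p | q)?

No

Sat(~p) = {0, 2, 3}
Sat(~p | q) = {0, 2, 3, 4, 5}
EG (~p | q): greatest fixpoint, start Z0 = {0, 2, 3, 4, 5}, keep only states in Sat with some successor in Z. Z1 = {0, 2, 4, 5}; fixed.
Sat(EG (~p | q)) = {0, 2, 4, 5}
3 ∉ Sat(EG (~p | q)) = {0, 2, 4, 5}, so the formula does not hold at 3.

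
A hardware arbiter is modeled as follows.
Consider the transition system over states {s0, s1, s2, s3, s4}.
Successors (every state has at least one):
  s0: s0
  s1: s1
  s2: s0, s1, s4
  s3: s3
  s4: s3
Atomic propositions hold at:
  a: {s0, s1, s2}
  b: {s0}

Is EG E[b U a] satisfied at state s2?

E[b U a]: least fixpoint, start Z0 = Sat(a) = {s0, s1, s2}, add states in Sat(b) with some successor in Z. Already a fixed point.
Sat(E[b U a]) = {s0, s1, s2}
EG E[b U a]: greatest fixpoint, start Z0 = {s0, s1, s2}, keep only states in Sat with some successor in Z. Already a fixed point.
Sat(EG E[b U a]) = {s0, s1, s2}
s2 ∈ Sat(EG E[b U a]) = {s0, s1, s2}, so the formula holds at s2.

Yes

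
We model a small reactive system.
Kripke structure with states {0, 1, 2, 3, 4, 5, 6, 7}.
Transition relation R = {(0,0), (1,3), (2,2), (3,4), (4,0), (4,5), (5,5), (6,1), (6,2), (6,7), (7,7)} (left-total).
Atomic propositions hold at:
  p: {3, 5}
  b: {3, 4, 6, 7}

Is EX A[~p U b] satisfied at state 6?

Yes

Sat(~p) = {0, 1, 2, 4, 6, 7}
A[~p U b]: least fixpoint, start Z0 = Sat(b) = {3, 4, 6, 7}, add states in Sat(~p) with every successor in Z. Z1 = {1, 3, 4, 6, 7}; fixed.
Sat(A[~p U b]) = {1, 3, 4, 6, 7}
Sat(EX A[~p U b]) = {s : some successor in {1, 3, 4, 6, 7}} = {1, 3, 6, 7}
6 ∈ Sat(EX A[~p U b]) = {1, 3, 6, 7}, so the formula holds at 6.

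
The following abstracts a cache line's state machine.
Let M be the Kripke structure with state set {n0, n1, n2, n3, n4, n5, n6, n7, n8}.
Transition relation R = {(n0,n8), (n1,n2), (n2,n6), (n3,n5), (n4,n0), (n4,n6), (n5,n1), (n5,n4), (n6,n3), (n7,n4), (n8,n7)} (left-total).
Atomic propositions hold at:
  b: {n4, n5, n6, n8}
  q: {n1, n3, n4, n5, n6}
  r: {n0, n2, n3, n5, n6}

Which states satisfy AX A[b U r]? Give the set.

A[b U r]: least fixpoint, start Z0 = Sat(r) = {n0, n2, n3, n5, n6}, add states in Sat(b) with every successor in Z. Z1 = {n0, n2, n3, n4, n5, n6}; fixed.
Sat(A[b U r]) = {n0, n2, n3, n4, n5, n6}
Sat(AX A[b U r]) = {s : every successor in {n0, n2, n3, n4, n5, n6}} = {n1, n2, n3, n4, n6, n7}

{n1, n2, n3, n4, n6, n7}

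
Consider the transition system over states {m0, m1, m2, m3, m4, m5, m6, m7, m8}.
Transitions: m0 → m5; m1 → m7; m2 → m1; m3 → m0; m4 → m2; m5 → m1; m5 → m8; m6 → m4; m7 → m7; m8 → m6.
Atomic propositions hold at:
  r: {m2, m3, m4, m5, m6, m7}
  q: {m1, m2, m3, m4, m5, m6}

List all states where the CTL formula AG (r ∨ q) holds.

{m1, m2, m4, m6, m7}

Sat(r ∨ q) = {m1, m2, m3, m4, m5, m6, m7}
AG (r ∨ q): greatest fixpoint, start Z0 = {m1, m2, m3, m4, m5, m6, m7}, keep only states in Sat with every successor in Z. Z1 = {m1, m2, m4, m6, m7}; fixed.
Sat(AG (r ∨ q)) = {m1, m2, m4, m6, m7}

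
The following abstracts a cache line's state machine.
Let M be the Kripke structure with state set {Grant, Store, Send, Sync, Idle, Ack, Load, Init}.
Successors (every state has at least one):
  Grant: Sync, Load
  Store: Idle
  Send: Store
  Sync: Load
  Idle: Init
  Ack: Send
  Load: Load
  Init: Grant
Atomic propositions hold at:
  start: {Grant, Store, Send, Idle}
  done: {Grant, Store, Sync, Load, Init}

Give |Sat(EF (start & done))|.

Sat(start & done) = {Grant, Store}
EF (start & done): least fixpoint, start Z0 = {Grant, Store}, add states with some successor in Z. Z1 = {Grant, Store, Send, Init}; Z2 = {Grant, Store, Send, Idle, Ack, Init}; fixed.
Sat(EF (start & done)) = {Grant, Store, Send, Idle, Ack, Init}
|Sat(EF (start & done))| = |{Grant, Store, Send, Idle, Ack, Init}| = 6.

6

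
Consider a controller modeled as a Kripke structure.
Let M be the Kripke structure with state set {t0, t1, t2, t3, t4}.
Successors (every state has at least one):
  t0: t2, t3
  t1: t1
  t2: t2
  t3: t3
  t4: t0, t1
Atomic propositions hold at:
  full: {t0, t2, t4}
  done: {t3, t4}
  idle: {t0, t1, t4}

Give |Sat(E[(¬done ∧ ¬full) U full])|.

3

Sat(¬done) = {t0, t1, t2}
Sat(¬full) = {t1, t3}
Sat(¬done ∧ ¬full) = {t1}
E[(¬done ∧ ¬full) U full]: least fixpoint, start Z0 = Sat(full) = {t0, t2, t4}, add states in Sat(¬done ∧ ¬full) with some successor in Z. Already a fixed point.
Sat(E[(¬done ∧ ¬full) U full]) = {t0, t2, t4}
|Sat(E[(¬done ∧ ¬full) U full])| = |{t0, t2, t4}| = 3.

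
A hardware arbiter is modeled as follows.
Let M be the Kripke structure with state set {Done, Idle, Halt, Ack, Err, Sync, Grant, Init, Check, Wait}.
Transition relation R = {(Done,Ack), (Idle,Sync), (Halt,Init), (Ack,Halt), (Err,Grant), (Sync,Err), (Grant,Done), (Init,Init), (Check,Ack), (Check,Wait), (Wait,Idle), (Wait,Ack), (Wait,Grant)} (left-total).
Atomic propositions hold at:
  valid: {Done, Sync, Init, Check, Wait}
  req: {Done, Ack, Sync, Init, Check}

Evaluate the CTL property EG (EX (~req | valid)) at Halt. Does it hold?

Sat(~req) = {Idle, Halt, Err, Grant, Wait}
Sat(~req | valid) = {Done, Idle, Halt, Err, Sync, Grant, Init, Check, Wait}
Sat(EX (~req | valid)) = {s : some successor in {Done, Idle, Halt, Err, Sync, Grant, Init, Check, Wait}} = {Idle, Halt, Ack, Err, Sync, Grant, Init, Check, Wait}
EG (EX (~req | valid)): greatest fixpoint, start Z0 = {Idle, Halt, Ack, Err, Sync, Grant, Init, Check, Wait}, keep only states in Sat with some successor in Z. Z1 = {Idle, Halt, Ack, Err, Sync, Init, Check, Wait}; Z2 = {Idle, Halt, Ack, Sync, Init, Check, Wait}; Z3 = {Idle, Halt, Ack, Init, Check, Wait}; Z4 = {Halt, Ack, Init, Check, Wait}; fixed.
Sat(EG (EX (~req | valid))) = {Halt, Ack, Init, Check, Wait}
Halt ∈ Sat(EG (EX (~req | valid))) = {Halt, Ack, Init, Check, Wait}, so the formula holds at Halt.

Yes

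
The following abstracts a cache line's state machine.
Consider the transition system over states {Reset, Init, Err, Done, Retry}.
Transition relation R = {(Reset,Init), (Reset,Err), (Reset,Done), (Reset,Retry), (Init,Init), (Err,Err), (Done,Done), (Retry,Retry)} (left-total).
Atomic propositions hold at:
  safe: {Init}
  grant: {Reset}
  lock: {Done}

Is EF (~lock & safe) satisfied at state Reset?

Sat(~lock) = {Reset, Init, Err, Retry}
Sat(~lock & safe) = {Init}
EF (~lock & safe): least fixpoint, start Z0 = {Init}, add states with some successor in Z. Z1 = {Reset, Init}; fixed.
Sat(EF (~lock & safe)) = {Reset, Init}
Reset ∈ Sat(EF (~lock & safe)) = {Reset, Init}, so the formula holds at Reset.

Yes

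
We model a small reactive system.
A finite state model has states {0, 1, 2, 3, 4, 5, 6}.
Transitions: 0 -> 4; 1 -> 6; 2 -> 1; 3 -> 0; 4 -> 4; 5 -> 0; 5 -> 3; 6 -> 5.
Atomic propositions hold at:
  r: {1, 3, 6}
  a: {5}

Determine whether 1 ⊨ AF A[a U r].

Yes

A[a U r]: least fixpoint, start Z0 = Sat(r) = {1, 3, 6}, add states in Sat(a) with every successor in Z. Already a fixed point.
Sat(A[a U r]) = {1, 3, 6}
AF A[a U r]: least fixpoint, start Z0 = {1, 3, 6}, add states with every successor in Z. Z1 = {1, 2, 3, 6}; fixed.
Sat(AF A[a U r]) = {1, 2, 3, 6}
1 ∈ Sat(AF A[a U r]) = {1, 2, 3, 6}, so the formula holds at 1.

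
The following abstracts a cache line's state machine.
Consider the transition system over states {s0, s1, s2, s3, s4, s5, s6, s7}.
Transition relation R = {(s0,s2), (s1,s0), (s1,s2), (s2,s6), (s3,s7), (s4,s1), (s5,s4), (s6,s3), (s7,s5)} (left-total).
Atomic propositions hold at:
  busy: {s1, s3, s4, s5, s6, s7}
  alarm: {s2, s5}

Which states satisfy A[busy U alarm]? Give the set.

A[busy U alarm]: least fixpoint, start Z0 = Sat(alarm) = {s2, s5}, add states in Sat(busy) with every successor in Z. Z1 = {s2, s5, s7}; Z2 = {s2, s3, s5, s7}; Z3 = {s2, s3, s5, s6, s7}; fixed.
Sat(A[busy U alarm]) = {s2, s3, s5, s6, s7}

{s2, s3, s5, s6, s7}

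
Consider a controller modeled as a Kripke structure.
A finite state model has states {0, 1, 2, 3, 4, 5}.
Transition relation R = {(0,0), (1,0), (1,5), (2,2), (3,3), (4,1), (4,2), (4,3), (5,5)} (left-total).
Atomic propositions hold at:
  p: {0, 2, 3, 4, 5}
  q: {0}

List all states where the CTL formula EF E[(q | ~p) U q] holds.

{0, 1, 4}

Sat(~p) = {1}
Sat(q | ~p) = {0, 1}
E[(q | ~p) U q]: least fixpoint, start Z0 = Sat(q) = {0}, add states in Sat(q | ~p) with some successor in Z. Z1 = {0, 1}; fixed.
Sat(E[(q | ~p) U q]) = {0, 1}
EF E[(q | ~p) U q]: least fixpoint, start Z0 = {0, 1}, add states with some successor in Z. Z1 = {0, 1, 4}; fixed.
Sat(EF E[(q | ~p) U q]) = {0, 1, 4}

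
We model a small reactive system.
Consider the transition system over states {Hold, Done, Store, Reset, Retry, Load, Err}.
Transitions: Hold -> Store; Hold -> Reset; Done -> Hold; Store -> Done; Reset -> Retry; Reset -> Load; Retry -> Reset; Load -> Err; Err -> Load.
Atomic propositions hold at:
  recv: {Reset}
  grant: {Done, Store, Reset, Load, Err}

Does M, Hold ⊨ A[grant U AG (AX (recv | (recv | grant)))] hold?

No

Sat(recv | grant) = {Done, Store, Reset, Load, Err}
Sat(recv | (recv | grant)) = {Done, Store, Reset, Load, Err}
Sat(AX (recv | (recv | grant))) = {s : every successor in {Done, Store, Reset, Load, Err}} = {Hold, Store, Retry, Load, Err}
AG (AX (recv | (recv | grant))): greatest fixpoint, start Z0 = {Hold, Store, Retry, Load, Err}, keep only states in Sat with every successor in Z. Z1 = {Load, Err}; fixed.
Sat(AG (AX (recv | (recv | grant)))) = {Load, Err}
A[grant U AG (AX (recv | (recv | grant)))]: least fixpoint, start Z0 = Sat(AG (AX (recv | (recv | grant)))) = {Load, Err}, add states in Sat(grant) with every successor in Z. Already a fixed point.
Sat(A[grant U AG (AX (recv | (recv | grant)))]) = {Load, Err}
Hold ∉ Sat(A[grant U AG (AX (recv | (recv | grant)))]) = {Load, Err}, so the formula does not hold at Hold.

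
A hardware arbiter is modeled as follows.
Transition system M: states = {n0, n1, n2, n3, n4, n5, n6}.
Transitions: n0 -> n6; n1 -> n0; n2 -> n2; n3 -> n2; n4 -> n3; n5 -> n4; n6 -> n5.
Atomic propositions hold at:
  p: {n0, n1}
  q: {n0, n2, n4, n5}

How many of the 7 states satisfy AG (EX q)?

2

Sat(EX q) = {s : some successor in {n0, n2, n4, n5}} = {n1, n2, n3, n5, n6}
AG (EX q): greatest fixpoint, start Z0 = {n1, n2, n3, n5, n6}, keep only states in Sat with every successor in Z. Z1 = {n2, n3, n6}; Z2 = {n2, n3}; fixed.
Sat(AG (EX q)) = {n2, n3}
|Sat(AG (EX q))| = |{n2, n3}| = 2.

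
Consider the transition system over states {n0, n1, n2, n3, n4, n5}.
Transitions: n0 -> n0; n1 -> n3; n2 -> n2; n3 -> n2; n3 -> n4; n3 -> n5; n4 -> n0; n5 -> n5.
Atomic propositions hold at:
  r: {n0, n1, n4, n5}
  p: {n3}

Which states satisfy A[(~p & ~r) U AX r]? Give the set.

Sat(~p) = {n0, n1, n2, n4, n5}
Sat(~r) = {n2, n3}
Sat(~p & ~r) = {n2}
Sat(AX r) = {s : every successor in {n0, n1, n4, n5}} = {n0, n4, n5}
A[(~p & ~r) U AX r]: least fixpoint, start Z0 = Sat(AX r) = {n0, n4, n5}, add states in Sat(~p & ~r) with every successor in Z. Already a fixed point.
Sat(A[(~p & ~r) U AX r]) = {n0, n4, n5}

{n0, n4, n5}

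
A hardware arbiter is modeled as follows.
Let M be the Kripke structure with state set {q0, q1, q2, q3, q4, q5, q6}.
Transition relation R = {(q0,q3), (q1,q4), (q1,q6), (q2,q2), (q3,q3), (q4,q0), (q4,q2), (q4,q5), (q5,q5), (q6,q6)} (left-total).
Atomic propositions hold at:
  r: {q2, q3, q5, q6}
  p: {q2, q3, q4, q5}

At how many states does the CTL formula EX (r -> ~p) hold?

Sat(~p) = {q0, q1, q6}
Sat(r -> ~p) = {q0, q1, q4, q6}
Sat(EX (r -> ~p)) = {s : some successor in {q0, q1, q4, q6}} = {q1, q4, q6}
|Sat(EX (r -> ~p))| = |{q1, q4, q6}| = 3.

3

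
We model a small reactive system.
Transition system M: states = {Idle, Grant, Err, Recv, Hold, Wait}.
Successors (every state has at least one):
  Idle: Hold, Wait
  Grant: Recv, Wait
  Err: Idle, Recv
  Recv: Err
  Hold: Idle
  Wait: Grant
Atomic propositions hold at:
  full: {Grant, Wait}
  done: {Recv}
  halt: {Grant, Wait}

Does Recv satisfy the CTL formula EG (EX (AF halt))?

AF halt: least fixpoint, start Z0 = {Grant, Wait}, add states with every successor in Z. Already a fixed point.
Sat(AF halt) = {Grant, Wait}
Sat(EX (AF halt)) = {s : some successor in {Grant, Wait}} = {Idle, Grant, Wait}
EG (EX (AF halt)): greatest fixpoint, start Z0 = {Idle, Grant, Wait}, keep only states in Sat with some successor in Z. Already a fixed point.
Sat(EG (EX (AF halt))) = {Idle, Grant, Wait}
Recv ∉ Sat(EG (EX (AF halt))) = {Idle, Grant, Wait}, so the formula does not hold at Recv.

No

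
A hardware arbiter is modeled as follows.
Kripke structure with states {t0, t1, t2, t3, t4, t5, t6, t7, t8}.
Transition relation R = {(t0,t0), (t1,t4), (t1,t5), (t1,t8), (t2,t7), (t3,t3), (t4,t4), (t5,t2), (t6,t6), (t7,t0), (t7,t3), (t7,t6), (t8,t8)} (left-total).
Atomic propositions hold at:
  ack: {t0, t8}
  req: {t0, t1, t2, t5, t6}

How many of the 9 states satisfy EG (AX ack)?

2

Sat(AX ack) = {s : every successor in {t0, t8}} = {t0, t8}
EG (AX ack): greatest fixpoint, start Z0 = {t0, t8}, keep only states in Sat with some successor in Z. Already a fixed point.
Sat(EG (AX ack)) = {t0, t8}
|Sat(EG (AX ack))| = |{t0, t8}| = 2.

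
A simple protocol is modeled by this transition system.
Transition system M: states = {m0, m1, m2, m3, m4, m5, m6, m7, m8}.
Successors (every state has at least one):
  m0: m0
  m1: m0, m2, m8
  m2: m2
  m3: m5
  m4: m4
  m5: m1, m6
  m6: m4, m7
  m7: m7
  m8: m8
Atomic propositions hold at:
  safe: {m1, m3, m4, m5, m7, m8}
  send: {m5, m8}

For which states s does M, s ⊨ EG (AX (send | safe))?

{m4, m6, m7, m8}

Sat(send | safe) = {m1, m3, m4, m5, m7, m8}
Sat(AX (send | safe)) = {s : every successor in {m1, m3, m4, m5, m7, m8}} = {m3, m4, m6, m7, m8}
EG (AX (send | safe)): greatest fixpoint, start Z0 = {m3, m4, m6, m7, m8}, keep only states in Sat with some successor in Z. Z1 = {m4, m6, m7, m8}; fixed.
Sat(EG (AX (send | safe))) = {m4, m6, m7, m8}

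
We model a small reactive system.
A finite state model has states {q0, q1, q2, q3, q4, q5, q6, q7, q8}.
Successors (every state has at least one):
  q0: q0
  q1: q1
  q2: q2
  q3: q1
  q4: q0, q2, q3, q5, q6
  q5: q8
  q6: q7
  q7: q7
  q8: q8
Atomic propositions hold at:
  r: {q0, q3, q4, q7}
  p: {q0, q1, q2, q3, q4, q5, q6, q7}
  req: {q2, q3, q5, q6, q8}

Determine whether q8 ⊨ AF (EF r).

No

EF r: least fixpoint, start Z0 = {q0, q3, q4, q7}, add states with some successor in Z. Z1 = {q0, q3, q4, q6, q7}; fixed.
Sat(EF r) = {q0, q3, q4, q6, q7}
AF (EF r): least fixpoint, start Z0 = {q0, q3, q4, q6, q7}, add states with every successor in Z. Already a fixed point.
Sat(AF (EF r)) = {q0, q3, q4, q6, q7}
q8 ∉ Sat(AF (EF r)) = {q0, q3, q4, q6, q7}, so the formula does not hold at q8.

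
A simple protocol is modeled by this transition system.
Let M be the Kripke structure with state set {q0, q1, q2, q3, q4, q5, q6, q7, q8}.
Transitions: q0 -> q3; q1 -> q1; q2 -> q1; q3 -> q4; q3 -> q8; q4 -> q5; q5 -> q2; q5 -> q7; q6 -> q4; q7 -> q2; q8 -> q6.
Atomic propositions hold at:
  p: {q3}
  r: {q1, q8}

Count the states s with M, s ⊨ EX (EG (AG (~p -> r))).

Sat(~p) = {q0, q1, q2, q4, q5, q6, q7, q8}
Sat(~p -> r) = {q1, q3, q8}
AG (~p -> r): greatest fixpoint, start Z0 = {q1, q3, q8}, keep only states in Sat with every successor in Z. Z1 = {q1}; fixed.
Sat(AG (~p -> r)) = {q1}
EG (AG (~p -> r)): greatest fixpoint, start Z0 = {q1}, keep only states in Sat with some successor in Z. Already a fixed point.
Sat(EG (AG (~p -> r))) = {q1}
Sat(EX (EG (AG (~p -> r)))) = {s : some successor in {q1}} = {q1, q2}
|Sat(EX (EG (AG (~p -> r))))| = |{q1, q2}| = 2.

2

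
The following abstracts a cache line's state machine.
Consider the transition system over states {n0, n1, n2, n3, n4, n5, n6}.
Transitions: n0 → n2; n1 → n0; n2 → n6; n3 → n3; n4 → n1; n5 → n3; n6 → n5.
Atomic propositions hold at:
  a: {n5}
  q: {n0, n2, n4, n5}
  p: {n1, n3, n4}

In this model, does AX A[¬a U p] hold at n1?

No

Sat(¬a) = {n0, n1, n2, n3, n4, n6}
A[¬a U p]: least fixpoint, start Z0 = Sat(p) = {n1, n3, n4}, add states in Sat(¬a) with every successor in Z. Already a fixed point.
Sat(A[¬a U p]) = {n1, n3, n4}
Sat(AX A[¬a U p]) = {s : every successor in {n1, n3, n4}} = {n3, n4, n5}
n1 ∉ Sat(AX A[¬a U p]) = {n3, n4, n5}, so the formula does not hold at n1.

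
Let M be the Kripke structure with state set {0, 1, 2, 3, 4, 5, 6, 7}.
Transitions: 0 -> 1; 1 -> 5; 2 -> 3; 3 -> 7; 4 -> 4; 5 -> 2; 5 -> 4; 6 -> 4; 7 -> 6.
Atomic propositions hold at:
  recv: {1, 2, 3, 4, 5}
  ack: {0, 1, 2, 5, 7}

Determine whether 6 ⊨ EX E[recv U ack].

No

E[recv U ack]: least fixpoint, start Z0 = Sat(ack) = {0, 1, 2, 5, 7}, add states in Sat(recv) with some successor in Z. Z1 = {0, 1, 2, 3, 5, 7}; fixed.
Sat(E[recv U ack]) = {0, 1, 2, 3, 5, 7}
Sat(EX E[recv U ack]) = {s : some successor in {0, 1, 2, 3, 5, 7}} = {0, 1, 2, 3, 5}
6 ∉ Sat(EX E[recv U ack]) = {0, 1, 2, 3, 5}, so the formula does not hold at 6.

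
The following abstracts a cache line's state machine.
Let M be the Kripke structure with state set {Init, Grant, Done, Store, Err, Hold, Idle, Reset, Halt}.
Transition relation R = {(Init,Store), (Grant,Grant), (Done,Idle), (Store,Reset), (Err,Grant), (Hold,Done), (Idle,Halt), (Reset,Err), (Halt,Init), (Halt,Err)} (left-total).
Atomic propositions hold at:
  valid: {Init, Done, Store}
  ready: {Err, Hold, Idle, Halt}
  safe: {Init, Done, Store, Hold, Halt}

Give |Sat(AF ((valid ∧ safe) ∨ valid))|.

Sat(valid ∧ safe) = {Init, Done, Store}
Sat((valid ∧ safe) ∨ valid) = {Init, Done, Store}
AF ((valid ∧ safe) ∨ valid): least fixpoint, start Z0 = {Init, Done, Store}, add states with every successor in Z. Z1 = {Init, Done, Store, Hold}; fixed.
Sat(AF ((valid ∧ safe) ∨ valid)) = {Init, Done, Store, Hold}
|Sat(AF ((valid ∧ safe) ∨ valid))| = |{Init, Done, Store, Hold}| = 4.

4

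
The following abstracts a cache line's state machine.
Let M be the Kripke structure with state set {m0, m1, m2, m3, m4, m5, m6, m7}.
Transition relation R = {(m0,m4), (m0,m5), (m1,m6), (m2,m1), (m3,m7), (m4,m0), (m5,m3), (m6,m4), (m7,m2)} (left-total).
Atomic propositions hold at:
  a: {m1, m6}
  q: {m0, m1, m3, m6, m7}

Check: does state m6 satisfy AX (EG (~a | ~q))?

Yes

Sat(~a) = {m0, m2, m3, m4, m5, m7}
Sat(~q) = {m2, m4, m5}
Sat(~a | ~q) = {m0, m2, m3, m4, m5, m7}
EG (~a | ~q): greatest fixpoint, start Z0 = {m0, m2, m3, m4, m5, m7}, keep only states in Sat with some successor in Z. Z1 = {m0, m3, m4, m5, m7}; Z2 = {m0, m3, m4, m5}; Z3 = {m0, m4, m5}; Z4 = {m0, m4}; fixed.
Sat(EG (~a | ~q)) = {m0, m4}
Sat(AX (EG (~a | ~q))) = {s : every successor in {m0, m4}} = {m4, m6}
m6 ∈ Sat(AX (EG (~a | ~q))) = {m4, m6}, so the formula holds at m6.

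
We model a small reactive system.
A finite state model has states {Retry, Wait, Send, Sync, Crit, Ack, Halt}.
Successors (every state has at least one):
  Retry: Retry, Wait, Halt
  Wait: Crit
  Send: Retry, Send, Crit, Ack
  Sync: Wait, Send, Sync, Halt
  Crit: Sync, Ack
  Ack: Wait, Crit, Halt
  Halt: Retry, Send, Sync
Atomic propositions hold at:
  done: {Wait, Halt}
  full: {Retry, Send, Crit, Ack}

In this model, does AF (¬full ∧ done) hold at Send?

No

Sat(¬full) = {Wait, Sync, Halt}
Sat(¬full ∧ done) = {Wait, Halt}
AF (¬full ∧ done): least fixpoint, start Z0 = {Wait, Halt}, add states with every successor in Z. Already a fixed point.
Sat(AF (¬full ∧ done)) = {Wait, Halt}
Send ∉ Sat(AF (¬full ∧ done)) = {Wait, Halt}, so the formula does not hold at Send.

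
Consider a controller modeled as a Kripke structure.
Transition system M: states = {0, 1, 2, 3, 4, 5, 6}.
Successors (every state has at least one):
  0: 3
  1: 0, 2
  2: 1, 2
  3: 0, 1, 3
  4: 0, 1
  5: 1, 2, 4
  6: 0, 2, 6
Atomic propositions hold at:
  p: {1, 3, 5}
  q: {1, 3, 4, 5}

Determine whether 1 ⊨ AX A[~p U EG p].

Sat(~p) = {0, 2, 4, 6}
EG p: greatest fixpoint, start Z0 = {1, 3, 5}, keep only states in Sat with some successor in Z. Z1 = {3, 5}; Z2 = {3}; fixed.
Sat(EG p) = {3}
A[~p U EG p]: least fixpoint, start Z0 = Sat(EG p) = {3}, add states in Sat(~p) with every successor in Z. Z1 = {0, 3}; fixed.
Sat(A[~p U EG p]) = {0, 3}
Sat(AX A[~p U EG p]) = {s : every successor in {0, 3}} = {0}
1 ∉ Sat(AX A[~p U EG p]) = {0}, so the formula does not hold at 1.

No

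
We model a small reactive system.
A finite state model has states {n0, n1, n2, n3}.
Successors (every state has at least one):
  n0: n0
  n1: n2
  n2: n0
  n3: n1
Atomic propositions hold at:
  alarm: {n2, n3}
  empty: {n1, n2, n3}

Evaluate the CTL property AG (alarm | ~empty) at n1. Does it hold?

Sat(~empty) = {n0}
Sat(alarm | ~empty) = {n0, n2, n3}
AG (alarm | ~empty): greatest fixpoint, start Z0 = {n0, n2, n3}, keep only states in Sat with every successor in Z. Z1 = {n0, n2}; fixed.
Sat(AG (alarm | ~empty)) = {n0, n2}
n1 ∉ Sat(AG (alarm | ~empty)) = {n0, n2}, so the formula does not hold at n1.

No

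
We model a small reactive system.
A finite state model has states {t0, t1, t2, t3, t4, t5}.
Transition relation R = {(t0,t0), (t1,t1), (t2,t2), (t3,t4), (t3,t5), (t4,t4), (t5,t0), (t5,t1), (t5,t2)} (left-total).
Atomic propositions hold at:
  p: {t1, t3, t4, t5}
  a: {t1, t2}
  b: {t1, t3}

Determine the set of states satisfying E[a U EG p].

{t1, t3, t4, t5}

EG p: greatest fixpoint, start Z0 = {t1, t3, t4, t5}, keep only states in Sat with some successor in Z. Already a fixed point.
Sat(EG p) = {t1, t3, t4, t5}
E[a U EG p]: least fixpoint, start Z0 = Sat(EG p) = {t1, t3, t4, t5}, add states in Sat(a) with some successor in Z. Already a fixed point.
Sat(E[a U EG p]) = {t1, t3, t4, t5}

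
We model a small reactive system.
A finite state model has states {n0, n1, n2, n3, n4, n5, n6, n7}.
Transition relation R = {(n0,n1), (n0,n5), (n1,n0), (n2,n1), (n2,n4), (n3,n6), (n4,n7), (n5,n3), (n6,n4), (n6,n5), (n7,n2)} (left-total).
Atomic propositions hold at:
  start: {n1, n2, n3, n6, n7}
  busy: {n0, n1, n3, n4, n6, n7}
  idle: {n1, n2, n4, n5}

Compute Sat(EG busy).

EG busy: greatest fixpoint, start Z0 = {n0, n1, n3, n4, n6, n7}, keep only states in Sat with some successor in Z. Z1 = {n0, n1, n3, n4, n6}; Z2 = {n0, n1, n3, n6}; Z3 = {n0, n1, n3}; Z4 = {n0, n1}; fixed.
Sat(EG busy) = {n0, n1}

{n0, n1}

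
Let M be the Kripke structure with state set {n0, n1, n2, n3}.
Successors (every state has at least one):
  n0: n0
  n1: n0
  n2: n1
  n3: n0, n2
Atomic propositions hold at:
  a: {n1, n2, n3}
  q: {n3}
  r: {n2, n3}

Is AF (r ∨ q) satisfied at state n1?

No

Sat(r ∨ q) = {n2, n3}
AF (r ∨ q): least fixpoint, start Z0 = {n2, n3}, add states with every successor in Z. Already a fixed point.
Sat(AF (r ∨ q)) = {n2, n3}
n1 ∉ Sat(AF (r ∨ q)) = {n2, n3}, so the formula does not hold at n1.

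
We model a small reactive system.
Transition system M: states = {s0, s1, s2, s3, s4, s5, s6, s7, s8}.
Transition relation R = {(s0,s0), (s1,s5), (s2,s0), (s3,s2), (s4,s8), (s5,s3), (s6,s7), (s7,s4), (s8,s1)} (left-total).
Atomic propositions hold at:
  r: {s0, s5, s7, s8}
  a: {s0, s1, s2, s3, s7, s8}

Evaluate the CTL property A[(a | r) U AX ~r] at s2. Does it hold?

No

Sat(a | r) = {s0, s1, s2, s3, s5, s7, s8}
Sat(~r) = {s1, s2, s3, s4, s6}
Sat(AX ~r) = {s : every successor in {s1, s2, s3, s4, s6}} = {s3, s5, s7, s8}
A[(a | r) U AX ~r]: least fixpoint, start Z0 = Sat(AX ~r) = {s3, s5, s7, s8}, add states in Sat(a | r) with every successor in Z. Z1 = {s1, s3, s5, s7, s8}; fixed.
Sat(A[(a | r) U AX ~r]) = {s1, s3, s5, s7, s8}
s2 ∉ Sat(A[(a | r) U AX ~r]) = {s1, s3, s5, s7, s8}, so the formula does not hold at s2.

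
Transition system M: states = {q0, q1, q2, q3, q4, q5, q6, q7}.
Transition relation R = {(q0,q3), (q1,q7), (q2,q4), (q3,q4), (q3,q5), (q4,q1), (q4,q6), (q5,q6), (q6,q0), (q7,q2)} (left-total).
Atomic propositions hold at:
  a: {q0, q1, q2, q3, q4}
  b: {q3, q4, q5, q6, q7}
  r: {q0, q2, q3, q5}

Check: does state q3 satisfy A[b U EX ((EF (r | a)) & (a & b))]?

Yes

Sat(r | a) = {q0, q1, q2, q3, q4, q5}
EF (r | a): least fixpoint, start Z0 = {q0, q1, q2, q3, q4, q5}, add states with some successor in Z. Z1 = {q0, q1, q2, q3, q4, q5, q6, q7}; fixed.
Sat(EF (r | a)) = {q0, q1, q2, q3, q4, q5, q6, q7}
Sat(a & b) = {q3, q4}
Sat((EF (r | a)) & (a & b)) = {q3, q4}
Sat(EX ((EF (r | a)) & (a & b))) = {s : some successor in {q3, q4}} = {q0, q2, q3}
A[b U EX ((EF (r | a)) & (a & b))]: least fixpoint, start Z0 = Sat(EX ((EF (r | a)) & (a & b))) = {q0, q2, q3}, add states in Sat(b) with every successor in Z. Z1 = {q0, q2, q3, q6, q7}; Z2 = {q0, q2, q3, q5, q6, q7}; fixed.
Sat(A[b U EX ((EF (r | a)) & (a & b))]) = {q0, q2, q3, q5, q6, q7}
q3 ∈ Sat(A[b U EX ((EF (r | a)) & (a & b))]) = {q0, q2, q3, q5, q6, q7}, so the formula holds at q3.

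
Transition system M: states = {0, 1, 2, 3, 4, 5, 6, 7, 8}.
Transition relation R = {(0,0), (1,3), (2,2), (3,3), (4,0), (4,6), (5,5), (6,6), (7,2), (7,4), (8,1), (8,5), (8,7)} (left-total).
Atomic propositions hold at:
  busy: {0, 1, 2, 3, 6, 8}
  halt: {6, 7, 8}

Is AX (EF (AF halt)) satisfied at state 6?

AF halt: least fixpoint, start Z0 = {6, 7, 8}, add states with every successor in Z. Already a fixed point.
Sat(AF halt) = {6, 7, 8}
EF (AF halt): least fixpoint, start Z0 = {6, 7, 8}, add states with some successor in Z. Z1 = {4, 6, 7, 8}; fixed.
Sat(EF (AF halt)) = {4, 6, 7, 8}
Sat(AX (EF (AF halt))) = {s : every successor in {4, 6, 7, 8}} = {6}
6 ∈ Sat(AX (EF (AF halt))) = {6}, so the formula holds at 6.

Yes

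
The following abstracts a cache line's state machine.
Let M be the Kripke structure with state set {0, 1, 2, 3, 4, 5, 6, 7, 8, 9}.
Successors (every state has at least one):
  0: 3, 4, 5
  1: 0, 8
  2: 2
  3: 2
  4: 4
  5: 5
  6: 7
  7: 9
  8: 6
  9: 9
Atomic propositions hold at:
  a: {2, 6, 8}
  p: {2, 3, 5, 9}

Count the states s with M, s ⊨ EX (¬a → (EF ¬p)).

7

Sat(¬a) = {0, 1, 3, 4, 5, 7, 9}
Sat(¬p) = {0, 1, 4, 6, 7, 8}
EF ¬p: least fixpoint, start Z0 = {0, 1, 4, 6, 7, 8}, add states with some successor in Z. Already a fixed point.
Sat(EF ¬p) = {0, 1, 4, 6, 7, 8}
Sat(¬a → (EF ¬p)) = {0, 1, 2, 4, 6, 7, 8}
Sat(EX (¬a → (EF ¬p))) = {s : some successor in {0, 1, 2, 4, 6, 7, 8}} = {0, 1, 2, 3, 4, 6, 8}
|Sat(EX (¬a → (EF ¬p)))| = |{0, 1, 2, 3, 4, 6, 8}| = 7.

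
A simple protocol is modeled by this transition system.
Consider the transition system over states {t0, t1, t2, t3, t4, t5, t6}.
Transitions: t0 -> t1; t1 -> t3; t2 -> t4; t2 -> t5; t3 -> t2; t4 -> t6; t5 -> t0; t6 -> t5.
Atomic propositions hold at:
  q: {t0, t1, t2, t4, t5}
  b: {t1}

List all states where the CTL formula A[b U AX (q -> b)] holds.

Sat(q -> b) = {t1, t3, t6}
Sat(AX (q -> b)) = {s : every successor in {t1, t3, t6}} = {t0, t1, t4}
A[b U AX (q -> b)]: least fixpoint, start Z0 = Sat(AX (q -> b)) = {t0, t1, t4}, add states in Sat(b) with every successor in Z. Already a fixed point.
Sat(A[b U AX (q -> b)]) = {t0, t1, t4}

{t0, t1, t4}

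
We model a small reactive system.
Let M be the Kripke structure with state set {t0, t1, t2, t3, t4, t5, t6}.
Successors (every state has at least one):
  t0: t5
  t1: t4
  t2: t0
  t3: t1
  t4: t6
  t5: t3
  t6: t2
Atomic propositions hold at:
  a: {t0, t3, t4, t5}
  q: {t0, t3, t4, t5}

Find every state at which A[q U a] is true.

A[q U a]: least fixpoint, start Z0 = Sat(a) = {t0, t3, t4, t5}, add states in Sat(q) with every successor in Z. Already a fixed point.
Sat(A[q U a]) = {t0, t3, t4, t5}

{t0, t3, t4, t5}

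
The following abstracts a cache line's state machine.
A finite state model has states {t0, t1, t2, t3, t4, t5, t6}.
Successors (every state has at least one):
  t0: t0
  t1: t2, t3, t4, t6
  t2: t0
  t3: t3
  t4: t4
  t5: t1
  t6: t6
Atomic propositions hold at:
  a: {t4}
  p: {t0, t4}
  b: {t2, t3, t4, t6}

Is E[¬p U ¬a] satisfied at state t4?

No

Sat(¬p) = {t1, t2, t3, t5, t6}
Sat(¬a) = {t0, t1, t2, t3, t5, t6}
E[¬p U ¬a]: least fixpoint, start Z0 = Sat(¬a) = {t0, t1, t2, t3, t5, t6}, add states in Sat(¬p) with some successor in Z. Already a fixed point.
Sat(E[¬p U ¬a]) = {t0, t1, t2, t3, t5, t6}
t4 ∉ Sat(E[¬p U ¬a]) = {t0, t1, t2, t3, t5, t6}, so the formula does not hold at t4.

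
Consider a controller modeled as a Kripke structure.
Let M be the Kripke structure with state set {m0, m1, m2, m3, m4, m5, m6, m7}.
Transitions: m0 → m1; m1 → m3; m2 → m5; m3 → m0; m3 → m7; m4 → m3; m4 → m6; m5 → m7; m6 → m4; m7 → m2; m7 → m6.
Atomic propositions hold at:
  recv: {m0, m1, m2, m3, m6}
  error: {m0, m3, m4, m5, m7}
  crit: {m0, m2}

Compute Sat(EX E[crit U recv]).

E[crit U recv]: least fixpoint, start Z0 = Sat(recv) = {m0, m1, m2, m3, m6}, add states in Sat(crit) with some successor in Z. Already a fixed point.
Sat(E[crit U recv]) = {m0, m1, m2, m3, m6}
Sat(EX E[crit U recv]) = {s : some successor in {m0, m1, m2, m3, m6}} = {m0, m1, m3, m4, m7}

{m0, m1, m3, m4, m7}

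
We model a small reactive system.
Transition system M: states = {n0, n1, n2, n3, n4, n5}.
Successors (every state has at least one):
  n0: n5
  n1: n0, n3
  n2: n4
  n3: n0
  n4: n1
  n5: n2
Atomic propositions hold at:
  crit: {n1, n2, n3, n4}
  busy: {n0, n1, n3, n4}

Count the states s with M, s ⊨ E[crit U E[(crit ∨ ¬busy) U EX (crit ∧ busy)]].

4

Sat(¬busy) = {n2, n5}
Sat(crit ∨ ¬busy) = {n1, n2, n3, n4, n5}
Sat(crit ∧ busy) = {n1, n3, n4}
Sat(EX (crit ∧ busy)) = {s : some successor in {n1, n3, n4}} = {n1, n2, n4}
E[(crit ∨ ¬busy) U EX (crit ∧ busy)]: least fixpoint, start Z0 = Sat(EX (crit ∧ busy)) = {n1, n2, n4}, add states in Sat(crit ∨ ¬busy) with some successor in Z. Z1 = {n1, n2, n4, n5}; fixed.
Sat(E[(crit ∨ ¬busy) U EX (crit ∧ busy)]) = {n1, n2, n4, n5}
E[crit U E[(crit ∨ ¬busy) U EX (crit ∧ busy)]]: least fixpoint, start Z0 = Sat(E[(crit ∨ ¬busy) U EX (crit ∧ busy)]) = {n1, n2, n4, n5}, add states in Sat(crit) with some successor in Z. Already a fixed point.
Sat(E[crit U E[(crit ∨ ¬busy) U EX (crit ∧ busy)]]) = {n1, n2, n4, n5}
|Sat(E[crit U E[(crit ∨ ¬busy) U EX (crit ∧ busy)]])| = |{n1, n2, n4, n5}| = 4.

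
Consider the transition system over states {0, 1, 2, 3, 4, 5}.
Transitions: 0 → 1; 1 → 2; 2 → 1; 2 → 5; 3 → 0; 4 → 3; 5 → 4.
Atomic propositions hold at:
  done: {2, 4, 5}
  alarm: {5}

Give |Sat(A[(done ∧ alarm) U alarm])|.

Sat(done ∧ alarm) = {5}
A[(done ∧ alarm) U alarm]: least fixpoint, start Z0 = Sat(alarm) = {5}, add states in Sat(done ∧ alarm) with every successor in Z. Already a fixed point.
Sat(A[(done ∧ alarm) U alarm]) = {5}
|Sat(A[(done ∧ alarm) U alarm])| = |{5}| = 1.

1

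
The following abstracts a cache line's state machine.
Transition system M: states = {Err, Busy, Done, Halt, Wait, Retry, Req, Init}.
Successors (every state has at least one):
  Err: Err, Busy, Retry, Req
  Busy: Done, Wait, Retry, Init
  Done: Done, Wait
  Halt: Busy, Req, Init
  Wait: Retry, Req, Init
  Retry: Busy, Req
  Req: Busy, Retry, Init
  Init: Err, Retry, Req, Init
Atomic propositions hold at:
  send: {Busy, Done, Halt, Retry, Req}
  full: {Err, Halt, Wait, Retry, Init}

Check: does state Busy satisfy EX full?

Yes

Sat(EX full) = {s : some successor in {Err, Halt, Wait, Retry, Init}} = {Err, Busy, Done, Halt, Wait, Req, Init}
Busy ∈ Sat(EX full) = {Err, Busy, Done, Halt, Wait, Req, Init}, so the formula holds at Busy.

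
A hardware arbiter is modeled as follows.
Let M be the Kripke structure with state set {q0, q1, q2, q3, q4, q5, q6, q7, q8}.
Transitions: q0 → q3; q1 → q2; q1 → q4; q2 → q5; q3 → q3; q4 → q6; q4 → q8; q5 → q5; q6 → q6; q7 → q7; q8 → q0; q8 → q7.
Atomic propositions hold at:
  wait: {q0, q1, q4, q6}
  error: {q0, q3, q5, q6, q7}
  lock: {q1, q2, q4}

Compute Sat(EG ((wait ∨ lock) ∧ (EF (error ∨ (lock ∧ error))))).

Sat(wait ∨ lock) = {q0, q1, q2, q4, q6}
Sat(lock ∧ error) = ∅
Sat(error ∨ (lock ∧ error)) = {q0, q3, q5, q6, q7}
EF (error ∨ (lock ∧ error)): least fixpoint, start Z0 = {q0, q3, q5, q6, q7}, add states with some successor in Z. Z1 = {q0, q2, q3, q4, q5, q6, q7, q8}; Z2 = {q0, q1, q2, q3, q4, q5, q6, q7, q8}; fixed.
Sat(EF (error ∨ (lock ∧ error))) = {q0, q1, q2, q3, q4, q5, q6, q7, q8}
Sat((wait ∨ lock) ∧ (EF (error ∨ (lock ∧ error)))) = {q0, q1, q2, q4, q6}
EG ((wait ∨ lock) ∧ (EF (error ∨ (lock ∧ error)))): greatest fixpoint, start Z0 = {q0, q1, q2, q4, q6}, keep only states in Sat with some successor in Z. Z1 = {q1, q4, q6}; fixed.
Sat(EG ((wait ∨ lock) ∧ (EF (error ∨ (lock ∧ error))))) = {q1, q4, q6}

{q1, q4, q6}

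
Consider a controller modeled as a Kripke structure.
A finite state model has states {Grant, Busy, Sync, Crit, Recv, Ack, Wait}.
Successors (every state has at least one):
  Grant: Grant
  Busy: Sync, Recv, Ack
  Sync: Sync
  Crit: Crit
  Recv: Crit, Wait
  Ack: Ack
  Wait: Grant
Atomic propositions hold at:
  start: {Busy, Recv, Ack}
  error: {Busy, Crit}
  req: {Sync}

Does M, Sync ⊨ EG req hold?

Yes

EG req: greatest fixpoint, start Z0 = {Sync}, keep only states in Sat with some successor in Z. Already a fixed point.
Sat(EG req) = {Sync}
Sync ∈ Sat(EG req) = {Sync}, so the formula holds at Sync.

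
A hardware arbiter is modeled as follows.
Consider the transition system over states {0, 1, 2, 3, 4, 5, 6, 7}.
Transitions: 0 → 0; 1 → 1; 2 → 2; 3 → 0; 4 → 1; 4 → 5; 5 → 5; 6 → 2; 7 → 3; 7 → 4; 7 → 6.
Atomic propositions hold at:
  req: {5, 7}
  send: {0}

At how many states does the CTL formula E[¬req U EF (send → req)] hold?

7

Sat(¬req) = {0, 1, 2, 3, 4, 6}
Sat(send → req) = {1, 2, 3, 4, 5, 6, 7}
EF (send → req): least fixpoint, start Z0 = {1, 2, 3, 4, 5, 6, 7}, add states with some successor in Z. Already a fixed point.
Sat(EF (send → req)) = {1, 2, 3, 4, 5, 6, 7}
E[¬req U EF (send → req)]: least fixpoint, start Z0 = Sat(EF (send → req)) = {1, 2, 3, 4, 5, 6, 7}, add states in Sat(¬req) with some successor in Z. Already a fixed point.
Sat(E[¬req U EF (send → req)]) = {1, 2, 3, 4, 5, 6, 7}
|Sat(E[¬req U EF (send → req)])| = |{1, 2, 3, 4, 5, 6, 7}| = 7.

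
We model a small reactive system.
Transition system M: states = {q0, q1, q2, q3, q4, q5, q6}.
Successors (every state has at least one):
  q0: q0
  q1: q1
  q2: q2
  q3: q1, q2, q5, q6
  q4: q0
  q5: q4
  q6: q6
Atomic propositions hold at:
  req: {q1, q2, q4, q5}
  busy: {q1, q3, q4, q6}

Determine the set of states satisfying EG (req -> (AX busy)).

Sat(AX busy) = {s : every successor in {q1, q3, q4, q6}} = {q1, q5, q6}
Sat(req -> (AX busy)) = {q0, q1, q3, q5, q6}
EG (req -> (AX busy)): greatest fixpoint, start Z0 = {q0, q1, q3, q5, q6}, keep only states in Sat with some successor in Z. Z1 = {q0, q1, q3, q6}; fixed.
Sat(EG (req -> (AX busy))) = {q0, q1, q3, q6}

{q0, q1, q3, q6}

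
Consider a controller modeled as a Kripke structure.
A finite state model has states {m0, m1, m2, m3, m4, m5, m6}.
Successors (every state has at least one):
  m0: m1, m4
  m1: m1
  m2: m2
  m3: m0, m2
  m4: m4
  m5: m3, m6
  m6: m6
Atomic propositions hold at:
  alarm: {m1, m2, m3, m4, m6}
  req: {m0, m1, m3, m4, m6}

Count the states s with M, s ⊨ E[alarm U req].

5

E[alarm U req]: least fixpoint, start Z0 = Sat(req) = {m0, m1, m3, m4, m6}, add states in Sat(alarm) with some successor in Z. Already a fixed point.
Sat(E[alarm U req]) = {m0, m1, m3, m4, m6}
|Sat(E[alarm U req])| = |{m0, m1, m3, m4, m6}| = 5.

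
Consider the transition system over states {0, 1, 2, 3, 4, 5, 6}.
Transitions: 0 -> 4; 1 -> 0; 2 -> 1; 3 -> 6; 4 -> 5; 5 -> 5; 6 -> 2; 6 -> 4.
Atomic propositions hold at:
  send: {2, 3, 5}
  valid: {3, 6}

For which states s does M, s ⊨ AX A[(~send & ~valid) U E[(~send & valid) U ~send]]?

Sat(~send) = {0, 1, 4, 6}
Sat(~valid) = {0, 1, 2, 4, 5}
Sat(~send & ~valid) = {0, 1, 4}
Sat(~send & valid) = {6}
E[(~send & valid) U ~send]: least fixpoint, start Z0 = Sat(~send) = {0, 1, 4, 6}, add states in Sat(~send & valid) with some successor in Z. Already a fixed point.
Sat(E[(~send & valid) U ~send]) = {0, 1, 4, 6}
A[(~send & ~valid) U E[(~send & valid) U ~send]]: least fixpoint, start Z0 = Sat(E[(~send & valid) U ~send]) = {0, 1, 4, 6}, add states in Sat(~send & ~valid) with every successor in Z. Already a fixed point.
Sat(A[(~send & ~valid) U E[(~send & valid) U ~send]]) = {0, 1, 4, 6}
Sat(AX A[(~send & ~valid) U E[(~send & valid) U ~send]]) = {s : every successor in {0, 1, 4, 6}} = {0, 1, 2, 3}

{0, 1, 2, 3}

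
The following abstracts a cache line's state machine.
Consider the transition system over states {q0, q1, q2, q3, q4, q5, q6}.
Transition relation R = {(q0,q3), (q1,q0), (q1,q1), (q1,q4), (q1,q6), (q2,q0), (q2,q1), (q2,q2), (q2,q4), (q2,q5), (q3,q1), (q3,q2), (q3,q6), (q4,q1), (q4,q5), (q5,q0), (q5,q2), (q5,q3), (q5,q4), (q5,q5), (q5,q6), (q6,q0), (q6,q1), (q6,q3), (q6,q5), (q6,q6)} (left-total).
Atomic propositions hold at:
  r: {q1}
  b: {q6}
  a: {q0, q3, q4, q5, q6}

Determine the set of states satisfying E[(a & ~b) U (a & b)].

Sat(~b) = {q0, q1, q2, q3, q4, q5}
Sat(a & ~b) = {q0, q3, q4, q5}
Sat(a & b) = {q6}
E[(a & ~b) U (a & b)]: least fixpoint, start Z0 = Sat((a & b)) = {q6}, add states in Sat(a & ~b) with some successor in Z. Z1 = {q3, q5, q6}; Z2 = {q0, q3, q4, q5, q6}; fixed.
Sat(E[(a & ~b) U (a & b)]) = {q0, q3, q4, q5, q6}

{q0, q3, q4, q5, q6}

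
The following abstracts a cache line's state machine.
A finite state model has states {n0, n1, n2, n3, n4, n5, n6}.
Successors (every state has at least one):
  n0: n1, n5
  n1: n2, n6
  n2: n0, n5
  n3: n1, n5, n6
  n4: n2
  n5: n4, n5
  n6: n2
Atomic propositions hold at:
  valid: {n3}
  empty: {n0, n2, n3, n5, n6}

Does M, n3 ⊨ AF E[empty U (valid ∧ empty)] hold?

Sat(valid ∧ empty) = {n3}
E[empty U (valid ∧ empty)]: least fixpoint, start Z0 = Sat((valid ∧ empty)) = {n3}, add states in Sat(empty) with some successor in Z. Already a fixed point.
Sat(E[empty U (valid ∧ empty)]) = {n3}
AF E[empty U (valid ∧ empty)]: least fixpoint, start Z0 = {n3}, add states with every successor in Z. Already a fixed point.
Sat(AF E[empty U (valid ∧ empty)]) = {n3}
n3 ∈ Sat(AF E[empty U (valid ∧ empty)]) = {n3}, so the formula holds at n3.

Yes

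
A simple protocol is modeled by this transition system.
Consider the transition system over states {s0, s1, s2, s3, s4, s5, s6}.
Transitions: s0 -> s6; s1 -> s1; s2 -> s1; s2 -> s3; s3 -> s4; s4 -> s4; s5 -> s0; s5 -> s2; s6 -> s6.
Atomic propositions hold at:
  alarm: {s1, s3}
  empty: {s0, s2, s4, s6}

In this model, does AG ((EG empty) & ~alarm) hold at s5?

EG empty: greatest fixpoint, start Z0 = {s0, s2, s4, s6}, keep only states in Sat with some successor in Z. Z1 = {s0, s4, s6}; fixed.
Sat(EG empty) = {s0, s4, s6}
Sat(~alarm) = {s0, s2, s4, s5, s6}
Sat((EG empty) & ~alarm) = {s0, s4, s6}
AG ((EG empty) & ~alarm): greatest fixpoint, start Z0 = {s0, s4, s6}, keep only states in Sat with every successor in Z. Already a fixed point.
Sat(AG ((EG empty) & ~alarm)) = {s0, s4, s6}
s5 ∉ Sat(AG ((EG empty) & ~alarm)) = {s0, s4, s6}, so the formula does not hold at s5.

No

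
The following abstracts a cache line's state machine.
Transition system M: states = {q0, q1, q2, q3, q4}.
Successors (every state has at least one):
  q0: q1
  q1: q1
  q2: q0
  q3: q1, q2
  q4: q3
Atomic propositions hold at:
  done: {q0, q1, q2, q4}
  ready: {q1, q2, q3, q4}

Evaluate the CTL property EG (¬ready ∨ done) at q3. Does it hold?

No

Sat(¬ready) = {q0}
Sat(¬ready ∨ done) = {q0, q1, q2, q4}
EG (¬ready ∨ done): greatest fixpoint, start Z0 = {q0, q1, q2, q4}, keep only states in Sat with some successor in Z. Z1 = {q0, q1, q2}; fixed.
Sat(EG (¬ready ∨ done)) = {q0, q1, q2}
q3 ∉ Sat(EG (¬ready ∨ done)) = {q0, q1, q2}, so the formula does not hold at q3.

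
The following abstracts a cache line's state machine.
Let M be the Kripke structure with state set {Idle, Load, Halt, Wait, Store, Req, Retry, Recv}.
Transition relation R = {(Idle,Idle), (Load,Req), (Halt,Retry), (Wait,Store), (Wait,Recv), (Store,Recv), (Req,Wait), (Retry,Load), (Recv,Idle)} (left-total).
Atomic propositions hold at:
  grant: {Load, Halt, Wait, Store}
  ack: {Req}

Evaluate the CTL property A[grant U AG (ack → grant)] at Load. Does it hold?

Sat(ack → grant) = {Idle, Load, Halt, Wait, Store, Retry, Recv}
AG (ack → grant): greatest fixpoint, start Z0 = {Idle, Load, Halt, Wait, Store, Retry, Recv}, keep only states in Sat with every successor in Z. Z1 = {Idle, Halt, Wait, Store, Retry, Recv}; Z2 = {Idle, Halt, Wait, Store, Recv}; Z3 = {Idle, Wait, Store, Recv}; fixed.
Sat(AG (ack → grant)) = {Idle, Wait, Store, Recv}
A[grant U AG (ack → grant)]: least fixpoint, start Z0 = Sat(AG (ack → grant)) = {Idle, Wait, Store, Recv}, add states in Sat(grant) with every successor in Z. Already a fixed point.
Sat(A[grant U AG (ack → grant)]) = {Idle, Wait, Store, Recv}
Load ∉ Sat(A[grant U AG (ack → grant)]) = {Idle, Wait, Store, Recv}, so the formula does not hold at Load.

No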